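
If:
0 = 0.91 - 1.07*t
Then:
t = 0.85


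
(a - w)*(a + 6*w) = a^2 + 5*a*w - 6*w^2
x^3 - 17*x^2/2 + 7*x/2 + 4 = (x - 8)*(x - 1)*(x + 1/2)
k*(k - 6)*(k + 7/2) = k^3 - 5*k^2/2 - 21*k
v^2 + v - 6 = (v - 2)*(v + 3)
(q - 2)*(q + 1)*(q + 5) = q^3 + 4*q^2 - 7*q - 10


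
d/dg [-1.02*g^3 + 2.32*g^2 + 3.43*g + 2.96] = -3.06*g^2 + 4.64*g + 3.43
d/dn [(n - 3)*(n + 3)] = 2*n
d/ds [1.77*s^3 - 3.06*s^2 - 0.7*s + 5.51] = 5.31*s^2 - 6.12*s - 0.7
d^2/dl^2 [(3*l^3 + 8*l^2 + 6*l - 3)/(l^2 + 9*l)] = 6*(59*l^3 - 3*l^2 - 27*l - 81)/(l^3*(l^3 + 27*l^2 + 243*l + 729))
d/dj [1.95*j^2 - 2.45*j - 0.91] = 3.9*j - 2.45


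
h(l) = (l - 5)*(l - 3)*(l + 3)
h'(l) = (l - 5)*(l - 3) + (l - 5)*(l + 3) + (l - 3)*(l + 3) = 3*l^2 - 10*l - 9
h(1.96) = 15.68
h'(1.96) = -17.08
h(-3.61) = -34.72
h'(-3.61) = 66.20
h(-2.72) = 12.36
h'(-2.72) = 40.40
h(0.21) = 42.90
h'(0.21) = -10.97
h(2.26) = 10.67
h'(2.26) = -16.28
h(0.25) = 42.45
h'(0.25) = -11.31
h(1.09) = 30.54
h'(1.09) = -16.34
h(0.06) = 44.44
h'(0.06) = -9.59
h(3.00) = 0.00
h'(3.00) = -12.00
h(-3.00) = 0.00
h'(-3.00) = 48.00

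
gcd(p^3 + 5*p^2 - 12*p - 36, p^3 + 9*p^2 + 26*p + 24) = p + 2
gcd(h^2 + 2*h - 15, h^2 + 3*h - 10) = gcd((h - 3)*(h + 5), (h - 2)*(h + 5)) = h + 5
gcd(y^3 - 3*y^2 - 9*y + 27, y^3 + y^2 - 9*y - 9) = y^2 - 9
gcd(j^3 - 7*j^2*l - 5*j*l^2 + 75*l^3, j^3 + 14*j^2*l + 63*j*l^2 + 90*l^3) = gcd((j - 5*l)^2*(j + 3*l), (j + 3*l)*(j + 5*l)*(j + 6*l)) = j + 3*l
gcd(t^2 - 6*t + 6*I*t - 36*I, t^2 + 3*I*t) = 1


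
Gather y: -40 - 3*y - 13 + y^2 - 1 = y^2 - 3*y - 54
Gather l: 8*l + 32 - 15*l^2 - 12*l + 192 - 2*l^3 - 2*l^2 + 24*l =-2*l^3 - 17*l^2 + 20*l + 224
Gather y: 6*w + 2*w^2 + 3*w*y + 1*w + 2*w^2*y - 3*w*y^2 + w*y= 2*w^2 - 3*w*y^2 + 7*w + y*(2*w^2 + 4*w)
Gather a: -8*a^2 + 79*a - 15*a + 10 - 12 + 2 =-8*a^2 + 64*a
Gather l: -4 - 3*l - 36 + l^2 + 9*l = l^2 + 6*l - 40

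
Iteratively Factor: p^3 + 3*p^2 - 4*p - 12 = (p + 2)*(p^2 + p - 6) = (p + 2)*(p + 3)*(p - 2)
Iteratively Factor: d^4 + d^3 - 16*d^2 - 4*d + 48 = (d - 3)*(d^3 + 4*d^2 - 4*d - 16) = (d - 3)*(d + 4)*(d^2 - 4) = (d - 3)*(d + 2)*(d + 4)*(d - 2)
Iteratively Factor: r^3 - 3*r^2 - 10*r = (r)*(r^2 - 3*r - 10) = r*(r - 5)*(r + 2)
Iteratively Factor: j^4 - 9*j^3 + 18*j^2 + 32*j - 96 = (j - 3)*(j^3 - 6*j^2 + 32) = (j - 4)*(j - 3)*(j^2 - 2*j - 8) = (j - 4)*(j - 3)*(j + 2)*(j - 4)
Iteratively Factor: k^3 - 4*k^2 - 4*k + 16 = (k - 4)*(k^2 - 4) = (k - 4)*(k + 2)*(k - 2)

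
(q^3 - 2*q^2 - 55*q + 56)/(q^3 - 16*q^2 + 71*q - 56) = (q + 7)/(q - 7)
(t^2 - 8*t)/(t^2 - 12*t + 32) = t/(t - 4)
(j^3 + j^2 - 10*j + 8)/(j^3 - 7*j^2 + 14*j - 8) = (j + 4)/(j - 4)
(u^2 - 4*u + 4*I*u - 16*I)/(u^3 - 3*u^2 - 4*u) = (u + 4*I)/(u*(u + 1))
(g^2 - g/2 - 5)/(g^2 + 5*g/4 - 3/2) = 2*(2*g - 5)/(4*g - 3)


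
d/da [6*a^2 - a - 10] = 12*a - 1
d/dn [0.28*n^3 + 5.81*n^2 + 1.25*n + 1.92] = 0.84*n^2 + 11.62*n + 1.25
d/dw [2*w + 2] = 2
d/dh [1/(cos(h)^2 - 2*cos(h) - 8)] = 2*(cos(h) - 1)*sin(h)/(sin(h)^2 + 2*cos(h) + 7)^2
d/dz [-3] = 0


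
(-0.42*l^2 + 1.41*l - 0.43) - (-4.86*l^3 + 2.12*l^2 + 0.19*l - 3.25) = 4.86*l^3 - 2.54*l^2 + 1.22*l + 2.82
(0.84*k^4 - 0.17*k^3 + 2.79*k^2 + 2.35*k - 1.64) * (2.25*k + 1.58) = 1.89*k^5 + 0.9447*k^4 + 6.0089*k^3 + 9.6957*k^2 + 0.0230000000000006*k - 2.5912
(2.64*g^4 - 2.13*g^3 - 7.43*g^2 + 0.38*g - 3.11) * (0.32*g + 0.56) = 0.8448*g^5 + 0.7968*g^4 - 3.5704*g^3 - 4.0392*g^2 - 0.7824*g - 1.7416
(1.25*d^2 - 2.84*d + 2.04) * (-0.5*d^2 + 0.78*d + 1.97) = -0.625*d^4 + 2.395*d^3 - 0.7727*d^2 - 4.0036*d + 4.0188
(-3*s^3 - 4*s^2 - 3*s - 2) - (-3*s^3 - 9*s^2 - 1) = 5*s^2 - 3*s - 1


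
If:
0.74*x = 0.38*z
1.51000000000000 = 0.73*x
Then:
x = 2.07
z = 4.03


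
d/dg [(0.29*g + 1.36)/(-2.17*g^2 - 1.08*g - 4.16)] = (0.6293*g^2 + 5.9024*g + 0.2624)/(4.7089*g^4 + 4.6872*g^3 + 19.2208*g^2 + 8.9856*g + 17.3056)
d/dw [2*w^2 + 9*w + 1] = 4*w + 9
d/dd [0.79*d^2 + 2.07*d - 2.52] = 1.58*d + 2.07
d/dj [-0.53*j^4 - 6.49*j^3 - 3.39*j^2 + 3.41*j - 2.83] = -2.12*j^3 - 19.47*j^2 - 6.78*j + 3.41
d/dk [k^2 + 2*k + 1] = 2*k + 2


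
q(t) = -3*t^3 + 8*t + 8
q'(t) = 8 - 9*t^2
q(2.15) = -4.62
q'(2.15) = -33.60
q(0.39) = 10.94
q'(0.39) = 6.63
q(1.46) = 10.34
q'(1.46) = -11.18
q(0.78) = 12.82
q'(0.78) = 2.52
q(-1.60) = 7.49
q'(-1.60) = -15.04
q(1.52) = 9.62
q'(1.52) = -12.79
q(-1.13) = 3.29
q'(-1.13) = -3.49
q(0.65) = 12.38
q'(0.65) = 4.20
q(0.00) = 8.00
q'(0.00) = 8.00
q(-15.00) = 10013.00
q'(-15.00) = -2017.00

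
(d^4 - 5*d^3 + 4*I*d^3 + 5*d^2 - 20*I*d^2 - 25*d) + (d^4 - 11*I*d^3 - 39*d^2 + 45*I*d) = 2*d^4 - 5*d^3 - 7*I*d^3 - 34*d^2 - 20*I*d^2 - 25*d + 45*I*d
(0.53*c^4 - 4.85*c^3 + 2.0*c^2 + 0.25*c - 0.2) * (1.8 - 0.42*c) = -0.2226*c^5 + 2.991*c^4 - 9.57*c^3 + 3.495*c^2 + 0.534*c - 0.36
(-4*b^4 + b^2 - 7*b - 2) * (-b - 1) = 4*b^5 + 4*b^4 - b^3 + 6*b^2 + 9*b + 2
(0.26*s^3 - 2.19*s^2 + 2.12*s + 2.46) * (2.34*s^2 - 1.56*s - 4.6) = 0.6084*s^5 - 5.5302*s^4 + 7.1812*s^3 + 12.5232*s^2 - 13.5896*s - 11.316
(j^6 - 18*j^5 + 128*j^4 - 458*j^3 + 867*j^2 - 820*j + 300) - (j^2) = j^6 - 18*j^5 + 128*j^4 - 458*j^3 + 866*j^2 - 820*j + 300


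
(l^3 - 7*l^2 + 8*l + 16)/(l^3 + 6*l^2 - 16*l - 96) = (l^2 - 3*l - 4)/(l^2 + 10*l + 24)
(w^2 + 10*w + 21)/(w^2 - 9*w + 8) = (w^2 + 10*w + 21)/(w^2 - 9*w + 8)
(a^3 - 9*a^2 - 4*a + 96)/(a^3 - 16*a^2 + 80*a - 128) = (a + 3)/(a - 4)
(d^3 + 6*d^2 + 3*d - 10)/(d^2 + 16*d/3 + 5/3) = 3*(d^2 + d - 2)/(3*d + 1)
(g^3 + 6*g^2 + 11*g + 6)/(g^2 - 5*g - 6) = (g^2 + 5*g + 6)/(g - 6)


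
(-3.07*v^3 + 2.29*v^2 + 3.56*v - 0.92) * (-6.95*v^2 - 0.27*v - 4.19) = 21.3365*v^5 - 15.0866*v^4 - 12.497*v^3 - 4.1623*v^2 - 14.668*v + 3.8548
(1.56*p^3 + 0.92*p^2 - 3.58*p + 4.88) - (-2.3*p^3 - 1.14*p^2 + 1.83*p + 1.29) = 3.86*p^3 + 2.06*p^2 - 5.41*p + 3.59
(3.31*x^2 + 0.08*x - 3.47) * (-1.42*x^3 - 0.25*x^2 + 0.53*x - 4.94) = -4.7002*x^5 - 0.9411*x^4 + 6.6617*x^3 - 15.4415*x^2 - 2.2343*x + 17.1418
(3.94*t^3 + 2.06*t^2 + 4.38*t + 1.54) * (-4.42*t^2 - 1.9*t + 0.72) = -17.4148*t^5 - 16.5912*t^4 - 20.4368*t^3 - 13.6456*t^2 + 0.2276*t + 1.1088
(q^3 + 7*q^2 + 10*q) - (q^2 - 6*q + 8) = q^3 + 6*q^2 + 16*q - 8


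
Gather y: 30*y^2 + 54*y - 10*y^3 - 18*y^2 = -10*y^3 + 12*y^2 + 54*y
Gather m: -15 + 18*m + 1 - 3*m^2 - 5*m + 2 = -3*m^2 + 13*m - 12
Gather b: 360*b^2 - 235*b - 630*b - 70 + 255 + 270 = 360*b^2 - 865*b + 455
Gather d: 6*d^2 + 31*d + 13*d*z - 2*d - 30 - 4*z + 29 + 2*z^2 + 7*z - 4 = 6*d^2 + d*(13*z + 29) + 2*z^2 + 3*z - 5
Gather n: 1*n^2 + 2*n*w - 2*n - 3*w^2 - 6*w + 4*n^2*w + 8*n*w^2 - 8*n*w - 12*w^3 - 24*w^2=n^2*(4*w + 1) + n*(8*w^2 - 6*w - 2) - 12*w^3 - 27*w^2 - 6*w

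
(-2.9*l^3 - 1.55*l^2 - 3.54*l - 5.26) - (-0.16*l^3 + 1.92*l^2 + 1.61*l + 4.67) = -2.74*l^3 - 3.47*l^2 - 5.15*l - 9.93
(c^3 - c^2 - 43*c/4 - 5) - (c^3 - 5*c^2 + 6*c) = 4*c^2 - 67*c/4 - 5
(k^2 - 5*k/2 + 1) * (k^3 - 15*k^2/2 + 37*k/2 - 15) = k^5 - 10*k^4 + 153*k^3/4 - 275*k^2/4 + 56*k - 15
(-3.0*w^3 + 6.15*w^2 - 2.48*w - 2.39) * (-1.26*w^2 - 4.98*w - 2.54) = 3.78*w^5 + 7.191*w^4 - 19.8822*w^3 - 0.2592*w^2 + 18.2014*w + 6.0706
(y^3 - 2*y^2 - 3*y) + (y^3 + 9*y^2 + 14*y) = 2*y^3 + 7*y^2 + 11*y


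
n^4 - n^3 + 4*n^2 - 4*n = n*(n - 1)*(n - 2*I)*(n + 2*I)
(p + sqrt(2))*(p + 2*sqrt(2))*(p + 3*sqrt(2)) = p^3 + 6*sqrt(2)*p^2 + 22*p + 12*sqrt(2)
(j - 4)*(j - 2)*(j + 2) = j^3 - 4*j^2 - 4*j + 16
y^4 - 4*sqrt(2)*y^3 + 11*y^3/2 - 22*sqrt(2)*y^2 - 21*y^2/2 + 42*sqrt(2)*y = y*(y - 3/2)*(y + 7)*(y - 4*sqrt(2))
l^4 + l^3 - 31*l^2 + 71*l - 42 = (l - 3)*(l - 2)*(l - 1)*(l + 7)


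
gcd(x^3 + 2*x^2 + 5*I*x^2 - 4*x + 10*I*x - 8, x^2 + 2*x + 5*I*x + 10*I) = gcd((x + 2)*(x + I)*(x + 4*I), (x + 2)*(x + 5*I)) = x + 2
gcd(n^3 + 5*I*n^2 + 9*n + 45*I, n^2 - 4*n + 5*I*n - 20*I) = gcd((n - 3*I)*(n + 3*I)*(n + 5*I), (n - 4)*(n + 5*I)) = n + 5*I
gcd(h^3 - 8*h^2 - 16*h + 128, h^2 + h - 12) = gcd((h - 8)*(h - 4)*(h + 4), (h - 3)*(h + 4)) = h + 4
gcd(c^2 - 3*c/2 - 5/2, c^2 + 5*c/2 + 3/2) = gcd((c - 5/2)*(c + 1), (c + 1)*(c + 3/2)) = c + 1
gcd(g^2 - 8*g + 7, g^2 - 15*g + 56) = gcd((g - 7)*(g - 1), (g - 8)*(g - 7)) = g - 7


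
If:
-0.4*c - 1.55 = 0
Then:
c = -3.88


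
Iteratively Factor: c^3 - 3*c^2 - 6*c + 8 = (c - 4)*(c^2 + c - 2) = (c - 4)*(c + 2)*(c - 1)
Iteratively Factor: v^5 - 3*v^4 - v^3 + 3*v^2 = (v)*(v^4 - 3*v^3 - v^2 + 3*v) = v*(v - 1)*(v^3 - 2*v^2 - 3*v) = v*(v - 1)*(v + 1)*(v^2 - 3*v) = v^2*(v - 1)*(v + 1)*(v - 3)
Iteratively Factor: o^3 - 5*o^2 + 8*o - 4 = (o - 2)*(o^2 - 3*o + 2) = (o - 2)*(o - 1)*(o - 2)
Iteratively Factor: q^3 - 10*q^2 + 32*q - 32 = (q - 2)*(q^2 - 8*q + 16) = (q - 4)*(q - 2)*(q - 4)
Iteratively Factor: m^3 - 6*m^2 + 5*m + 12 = (m - 4)*(m^2 - 2*m - 3) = (m - 4)*(m + 1)*(m - 3)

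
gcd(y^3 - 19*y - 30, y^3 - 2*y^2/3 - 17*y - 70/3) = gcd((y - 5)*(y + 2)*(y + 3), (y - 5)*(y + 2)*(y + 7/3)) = y^2 - 3*y - 10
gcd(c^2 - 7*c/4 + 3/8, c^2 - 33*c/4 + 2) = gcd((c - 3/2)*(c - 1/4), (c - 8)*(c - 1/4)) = c - 1/4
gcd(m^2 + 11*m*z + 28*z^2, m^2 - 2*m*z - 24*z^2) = m + 4*z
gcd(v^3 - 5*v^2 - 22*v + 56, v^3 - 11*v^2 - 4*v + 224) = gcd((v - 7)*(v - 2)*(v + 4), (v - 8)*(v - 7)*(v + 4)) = v^2 - 3*v - 28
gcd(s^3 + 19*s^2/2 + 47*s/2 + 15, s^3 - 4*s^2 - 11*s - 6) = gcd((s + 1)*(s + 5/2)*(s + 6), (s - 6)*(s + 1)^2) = s + 1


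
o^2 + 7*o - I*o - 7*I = (o + 7)*(o - I)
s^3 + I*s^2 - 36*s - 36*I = (s - 6)*(s + 6)*(s + I)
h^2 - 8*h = h*(h - 8)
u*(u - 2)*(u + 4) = u^3 + 2*u^2 - 8*u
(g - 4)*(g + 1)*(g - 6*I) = g^3 - 3*g^2 - 6*I*g^2 - 4*g + 18*I*g + 24*I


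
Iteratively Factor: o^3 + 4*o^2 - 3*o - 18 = (o + 3)*(o^2 + o - 6) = (o - 2)*(o + 3)*(o + 3)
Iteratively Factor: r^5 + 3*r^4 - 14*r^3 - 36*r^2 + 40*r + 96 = (r + 4)*(r^4 - r^3 - 10*r^2 + 4*r + 24) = (r + 2)*(r + 4)*(r^3 - 3*r^2 - 4*r + 12) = (r - 2)*(r + 2)*(r + 4)*(r^2 - r - 6) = (r - 3)*(r - 2)*(r + 2)*(r + 4)*(r + 2)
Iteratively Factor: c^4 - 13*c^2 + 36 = (c + 2)*(c^3 - 2*c^2 - 9*c + 18) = (c - 3)*(c + 2)*(c^2 + c - 6) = (c - 3)*(c - 2)*(c + 2)*(c + 3)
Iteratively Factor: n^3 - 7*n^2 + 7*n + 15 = (n - 5)*(n^2 - 2*n - 3) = (n - 5)*(n + 1)*(n - 3)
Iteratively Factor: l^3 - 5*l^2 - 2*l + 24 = (l + 2)*(l^2 - 7*l + 12) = (l - 4)*(l + 2)*(l - 3)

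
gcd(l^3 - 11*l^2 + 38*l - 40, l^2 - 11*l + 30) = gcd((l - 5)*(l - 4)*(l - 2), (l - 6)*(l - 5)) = l - 5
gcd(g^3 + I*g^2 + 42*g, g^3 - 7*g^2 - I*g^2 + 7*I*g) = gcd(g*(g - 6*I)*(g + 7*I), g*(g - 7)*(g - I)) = g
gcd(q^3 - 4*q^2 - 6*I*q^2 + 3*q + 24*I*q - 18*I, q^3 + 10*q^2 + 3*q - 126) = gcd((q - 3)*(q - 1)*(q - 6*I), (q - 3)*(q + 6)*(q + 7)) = q - 3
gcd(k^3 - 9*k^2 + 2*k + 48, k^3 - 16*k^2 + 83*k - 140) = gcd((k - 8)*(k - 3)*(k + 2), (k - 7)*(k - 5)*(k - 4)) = 1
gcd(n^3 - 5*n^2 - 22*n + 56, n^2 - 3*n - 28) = n^2 - 3*n - 28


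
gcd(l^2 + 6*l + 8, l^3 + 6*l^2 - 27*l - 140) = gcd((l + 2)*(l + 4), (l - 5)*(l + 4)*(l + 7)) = l + 4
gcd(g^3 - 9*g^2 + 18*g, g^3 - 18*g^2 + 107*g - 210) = g - 6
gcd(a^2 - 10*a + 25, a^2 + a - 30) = a - 5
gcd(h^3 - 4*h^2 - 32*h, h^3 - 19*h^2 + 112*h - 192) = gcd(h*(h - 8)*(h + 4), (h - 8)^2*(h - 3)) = h - 8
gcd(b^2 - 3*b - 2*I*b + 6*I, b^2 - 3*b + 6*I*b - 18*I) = b - 3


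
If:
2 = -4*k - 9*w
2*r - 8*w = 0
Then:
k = -9*w/4 - 1/2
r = 4*w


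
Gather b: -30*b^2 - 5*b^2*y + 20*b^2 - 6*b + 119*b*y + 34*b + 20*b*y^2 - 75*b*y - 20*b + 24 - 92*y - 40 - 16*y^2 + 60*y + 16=b^2*(-5*y - 10) + b*(20*y^2 + 44*y + 8) - 16*y^2 - 32*y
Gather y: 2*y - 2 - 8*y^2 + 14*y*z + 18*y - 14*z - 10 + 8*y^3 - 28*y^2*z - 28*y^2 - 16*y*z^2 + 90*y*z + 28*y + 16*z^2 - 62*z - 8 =8*y^3 + y^2*(-28*z - 36) + y*(-16*z^2 + 104*z + 48) + 16*z^2 - 76*z - 20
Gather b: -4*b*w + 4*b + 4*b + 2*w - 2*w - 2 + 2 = b*(8 - 4*w)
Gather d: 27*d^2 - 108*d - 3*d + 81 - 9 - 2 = 27*d^2 - 111*d + 70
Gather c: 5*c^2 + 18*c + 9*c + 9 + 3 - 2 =5*c^2 + 27*c + 10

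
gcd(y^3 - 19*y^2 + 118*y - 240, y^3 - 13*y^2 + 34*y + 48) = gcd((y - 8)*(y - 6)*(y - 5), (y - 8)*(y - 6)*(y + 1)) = y^2 - 14*y + 48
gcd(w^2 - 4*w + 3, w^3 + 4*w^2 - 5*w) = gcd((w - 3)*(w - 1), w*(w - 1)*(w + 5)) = w - 1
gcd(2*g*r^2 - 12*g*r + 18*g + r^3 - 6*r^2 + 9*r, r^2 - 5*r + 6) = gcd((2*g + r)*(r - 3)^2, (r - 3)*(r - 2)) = r - 3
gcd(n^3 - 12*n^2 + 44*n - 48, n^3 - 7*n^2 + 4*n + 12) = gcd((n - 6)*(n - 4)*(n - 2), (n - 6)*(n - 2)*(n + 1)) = n^2 - 8*n + 12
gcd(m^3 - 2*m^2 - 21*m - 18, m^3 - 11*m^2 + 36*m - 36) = m - 6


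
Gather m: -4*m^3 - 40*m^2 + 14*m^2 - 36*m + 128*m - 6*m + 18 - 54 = -4*m^3 - 26*m^2 + 86*m - 36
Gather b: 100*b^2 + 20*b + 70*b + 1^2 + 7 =100*b^2 + 90*b + 8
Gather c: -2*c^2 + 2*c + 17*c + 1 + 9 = -2*c^2 + 19*c + 10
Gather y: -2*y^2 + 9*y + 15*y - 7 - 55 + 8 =-2*y^2 + 24*y - 54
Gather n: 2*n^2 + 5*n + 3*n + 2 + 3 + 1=2*n^2 + 8*n + 6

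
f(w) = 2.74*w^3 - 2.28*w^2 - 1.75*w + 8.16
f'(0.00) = -1.75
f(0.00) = 8.16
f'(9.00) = 623.03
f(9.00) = 1805.19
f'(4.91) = 174.03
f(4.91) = 268.94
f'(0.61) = -1.47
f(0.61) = 6.87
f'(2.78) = 49.10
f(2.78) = 44.54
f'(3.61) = 88.91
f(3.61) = 101.04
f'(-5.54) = 275.80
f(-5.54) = -518.01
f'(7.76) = 457.85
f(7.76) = 1137.65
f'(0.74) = -0.62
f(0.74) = 6.73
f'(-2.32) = 53.07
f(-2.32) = -34.27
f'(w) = 8.22*w^2 - 4.56*w - 1.75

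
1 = 1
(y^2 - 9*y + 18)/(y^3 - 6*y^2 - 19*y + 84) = (y - 6)/(y^2 - 3*y - 28)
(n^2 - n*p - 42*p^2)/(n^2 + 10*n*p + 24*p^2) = (n - 7*p)/(n + 4*p)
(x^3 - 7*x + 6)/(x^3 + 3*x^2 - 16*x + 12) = (x + 3)/(x + 6)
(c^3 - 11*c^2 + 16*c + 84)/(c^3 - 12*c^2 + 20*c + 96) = (c - 7)/(c - 8)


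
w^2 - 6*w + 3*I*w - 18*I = (w - 6)*(w + 3*I)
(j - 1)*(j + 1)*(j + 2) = j^3 + 2*j^2 - j - 2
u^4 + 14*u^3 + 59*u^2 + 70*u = u*(u + 2)*(u + 5)*(u + 7)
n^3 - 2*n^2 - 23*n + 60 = (n - 4)*(n - 3)*(n + 5)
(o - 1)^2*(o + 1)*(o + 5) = o^4 + 4*o^3 - 6*o^2 - 4*o + 5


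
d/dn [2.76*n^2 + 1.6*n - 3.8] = 5.52*n + 1.6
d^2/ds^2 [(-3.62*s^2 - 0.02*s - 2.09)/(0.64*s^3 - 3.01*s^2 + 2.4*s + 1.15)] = (-2.965504*s^6 - 0.0491520000000207*s^5 + 23.32032*s^4 + 49.1165719999999*s^3 - 207.882234*s^2 + 99.40302*s - 48.01037)/(0.262144*s^9 - 3.698688*s^8 + 20.344512*s^7 - 53.597941*s^6 + 62.99976*s^5 - 10.157055*s^4 - 33.4824*s^3 + 7.929825*s^2 + 9.522*s + 1.520875)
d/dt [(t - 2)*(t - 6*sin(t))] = t + (2 - t)*(6*cos(t) - 1) - 6*sin(t)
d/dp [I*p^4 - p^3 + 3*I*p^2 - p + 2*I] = 4*I*p^3 - 3*p^2 + 6*I*p - 1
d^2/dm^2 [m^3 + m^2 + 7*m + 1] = 6*m + 2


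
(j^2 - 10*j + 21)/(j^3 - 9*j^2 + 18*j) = (j - 7)/(j*(j - 6))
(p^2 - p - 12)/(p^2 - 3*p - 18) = (p - 4)/(p - 6)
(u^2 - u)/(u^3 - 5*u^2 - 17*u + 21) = u/(u^2 - 4*u - 21)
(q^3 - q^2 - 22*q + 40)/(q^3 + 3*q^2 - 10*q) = (q - 4)/q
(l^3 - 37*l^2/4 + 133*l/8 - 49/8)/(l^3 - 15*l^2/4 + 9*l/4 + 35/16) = 2*(2*l^2 - 15*l + 7)/(4*l^2 - 8*l - 5)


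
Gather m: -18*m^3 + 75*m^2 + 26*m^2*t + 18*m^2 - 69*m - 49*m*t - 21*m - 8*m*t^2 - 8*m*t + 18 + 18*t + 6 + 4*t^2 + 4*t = -18*m^3 + m^2*(26*t + 93) + m*(-8*t^2 - 57*t - 90) + 4*t^2 + 22*t + 24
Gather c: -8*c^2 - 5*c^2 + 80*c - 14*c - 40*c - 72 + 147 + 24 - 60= -13*c^2 + 26*c + 39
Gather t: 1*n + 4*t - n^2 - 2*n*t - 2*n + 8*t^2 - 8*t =-n^2 - n + 8*t^2 + t*(-2*n - 4)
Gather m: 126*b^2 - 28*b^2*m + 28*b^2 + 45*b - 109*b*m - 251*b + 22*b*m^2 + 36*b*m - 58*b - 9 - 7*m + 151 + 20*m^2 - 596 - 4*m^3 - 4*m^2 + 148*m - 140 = 154*b^2 - 264*b - 4*m^3 + m^2*(22*b + 16) + m*(-28*b^2 - 73*b + 141) - 594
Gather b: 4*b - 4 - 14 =4*b - 18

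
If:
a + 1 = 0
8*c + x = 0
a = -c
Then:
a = -1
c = 1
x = -8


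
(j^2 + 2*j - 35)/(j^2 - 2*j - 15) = (j + 7)/(j + 3)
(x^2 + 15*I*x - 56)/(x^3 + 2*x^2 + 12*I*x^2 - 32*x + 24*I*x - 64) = (x + 7*I)/(x^2 + x*(2 + 4*I) + 8*I)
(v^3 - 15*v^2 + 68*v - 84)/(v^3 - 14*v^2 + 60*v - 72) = (v - 7)/(v - 6)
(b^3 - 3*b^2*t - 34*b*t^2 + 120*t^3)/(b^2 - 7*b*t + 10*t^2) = (-b^2 - 2*b*t + 24*t^2)/(-b + 2*t)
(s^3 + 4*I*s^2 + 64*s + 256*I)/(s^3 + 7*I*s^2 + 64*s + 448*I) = (s + 4*I)/(s + 7*I)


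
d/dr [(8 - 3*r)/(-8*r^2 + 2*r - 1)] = (-24*r^2 + 128*r - 13)/(64*r^4 - 32*r^3 + 20*r^2 - 4*r + 1)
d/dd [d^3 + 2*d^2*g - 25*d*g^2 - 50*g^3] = 3*d^2 + 4*d*g - 25*g^2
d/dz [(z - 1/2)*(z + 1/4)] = 2*z - 1/4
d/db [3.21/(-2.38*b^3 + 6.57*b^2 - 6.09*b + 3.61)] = (22.9194*b^2 - 42.1794*b + 19.5489)/(2.38*b^3 - 6.57*b^2 + 6.09*b - 3.61)^2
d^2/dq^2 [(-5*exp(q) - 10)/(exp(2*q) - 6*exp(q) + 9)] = 5*(-exp(2*q) - 20*exp(q) - 21)*exp(q)/(exp(4*q) - 12*exp(3*q) + 54*exp(2*q) - 108*exp(q) + 81)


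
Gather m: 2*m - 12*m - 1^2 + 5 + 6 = 10 - 10*m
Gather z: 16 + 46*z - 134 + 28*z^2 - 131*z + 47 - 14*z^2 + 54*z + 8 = 14*z^2 - 31*z - 63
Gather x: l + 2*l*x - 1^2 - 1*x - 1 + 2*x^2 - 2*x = l + 2*x^2 + x*(2*l - 3) - 2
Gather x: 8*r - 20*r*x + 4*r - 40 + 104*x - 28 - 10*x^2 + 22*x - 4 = 12*r - 10*x^2 + x*(126 - 20*r) - 72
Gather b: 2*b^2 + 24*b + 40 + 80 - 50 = 2*b^2 + 24*b + 70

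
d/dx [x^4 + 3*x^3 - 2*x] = 4*x^3 + 9*x^2 - 2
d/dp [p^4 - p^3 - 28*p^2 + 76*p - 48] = 4*p^3 - 3*p^2 - 56*p + 76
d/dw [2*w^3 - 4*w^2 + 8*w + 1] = 6*w^2 - 8*w + 8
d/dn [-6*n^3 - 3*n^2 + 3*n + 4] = -18*n^2 - 6*n + 3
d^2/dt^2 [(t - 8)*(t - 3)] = 2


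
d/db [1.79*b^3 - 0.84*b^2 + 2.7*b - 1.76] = 5.37*b^2 - 1.68*b + 2.7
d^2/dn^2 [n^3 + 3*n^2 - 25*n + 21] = 6*n + 6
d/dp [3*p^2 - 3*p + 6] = 6*p - 3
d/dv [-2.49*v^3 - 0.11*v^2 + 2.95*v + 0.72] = -7.47*v^2 - 0.22*v + 2.95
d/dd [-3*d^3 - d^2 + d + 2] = -9*d^2 - 2*d + 1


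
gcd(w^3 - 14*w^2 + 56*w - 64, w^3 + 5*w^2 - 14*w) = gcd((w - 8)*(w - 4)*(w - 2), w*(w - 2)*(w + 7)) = w - 2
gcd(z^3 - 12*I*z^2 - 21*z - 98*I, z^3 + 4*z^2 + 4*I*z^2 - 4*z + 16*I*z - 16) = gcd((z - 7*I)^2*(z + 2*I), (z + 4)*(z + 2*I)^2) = z + 2*I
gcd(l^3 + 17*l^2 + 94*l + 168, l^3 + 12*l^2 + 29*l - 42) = l^2 + 13*l + 42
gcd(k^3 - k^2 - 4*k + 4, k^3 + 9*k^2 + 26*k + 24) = k + 2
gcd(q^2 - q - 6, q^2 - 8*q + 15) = q - 3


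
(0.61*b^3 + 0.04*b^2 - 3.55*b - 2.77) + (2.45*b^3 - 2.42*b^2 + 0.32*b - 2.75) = 3.06*b^3 - 2.38*b^2 - 3.23*b - 5.52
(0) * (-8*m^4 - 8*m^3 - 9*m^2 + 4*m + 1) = 0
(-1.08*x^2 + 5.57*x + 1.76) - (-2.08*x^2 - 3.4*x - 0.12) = 1.0*x^2 + 8.97*x + 1.88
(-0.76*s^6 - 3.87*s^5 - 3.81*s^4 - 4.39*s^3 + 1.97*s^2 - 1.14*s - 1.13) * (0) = 0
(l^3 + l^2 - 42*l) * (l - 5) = l^4 - 4*l^3 - 47*l^2 + 210*l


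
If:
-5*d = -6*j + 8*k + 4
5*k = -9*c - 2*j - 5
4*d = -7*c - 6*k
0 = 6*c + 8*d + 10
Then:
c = -383/95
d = 337/190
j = 2599/380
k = 669/190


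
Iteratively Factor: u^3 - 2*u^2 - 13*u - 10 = (u - 5)*(u^2 + 3*u + 2) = (u - 5)*(u + 2)*(u + 1)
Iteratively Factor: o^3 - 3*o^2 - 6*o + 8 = (o - 4)*(o^2 + o - 2) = (o - 4)*(o + 2)*(o - 1)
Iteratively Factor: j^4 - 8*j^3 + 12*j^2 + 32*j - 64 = (j - 4)*(j^3 - 4*j^2 - 4*j + 16) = (j - 4)*(j - 2)*(j^2 - 2*j - 8) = (j - 4)*(j - 2)*(j + 2)*(j - 4)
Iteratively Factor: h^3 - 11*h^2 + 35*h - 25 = (h - 1)*(h^2 - 10*h + 25) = (h - 5)*(h - 1)*(h - 5)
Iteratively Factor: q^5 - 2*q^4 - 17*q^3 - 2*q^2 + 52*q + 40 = (q + 2)*(q^4 - 4*q^3 - 9*q^2 + 16*q + 20) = (q + 2)^2*(q^3 - 6*q^2 + 3*q + 10) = (q - 5)*(q + 2)^2*(q^2 - q - 2) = (q - 5)*(q - 2)*(q + 2)^2*(q + 1)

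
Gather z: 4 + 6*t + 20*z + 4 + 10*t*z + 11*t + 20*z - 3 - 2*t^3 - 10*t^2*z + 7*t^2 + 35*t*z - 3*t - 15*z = -2*t^3 + 7*t^2 + 14*t + z*(-10*t^2 + 45*t + 25) + 5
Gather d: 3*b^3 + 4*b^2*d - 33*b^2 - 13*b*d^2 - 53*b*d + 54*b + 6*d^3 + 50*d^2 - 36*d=3*b^3 - 33*b^2 + 54*b + 6*d^3 + d^2*(50 - 13*b) + d*(4*b^2 - 53*b - 36)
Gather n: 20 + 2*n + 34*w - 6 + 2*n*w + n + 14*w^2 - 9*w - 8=n*(2*w + 3) + 14*w^2 + 25*w + 6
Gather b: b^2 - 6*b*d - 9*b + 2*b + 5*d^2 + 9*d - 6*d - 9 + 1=b^2 + b*(-6*d - 7) + 5*d^2 + 3*d - 8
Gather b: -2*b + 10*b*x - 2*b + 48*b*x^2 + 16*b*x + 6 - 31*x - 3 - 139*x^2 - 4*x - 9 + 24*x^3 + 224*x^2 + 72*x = b*(48*x^2 + 26*x - 4) + 24*x^3 + 85*x^2 + 37*x - 6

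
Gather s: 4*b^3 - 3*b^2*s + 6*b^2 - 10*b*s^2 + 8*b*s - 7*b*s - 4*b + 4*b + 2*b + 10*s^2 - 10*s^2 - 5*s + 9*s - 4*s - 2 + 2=4*b^3 + 6*b^2 - 10*b*s^2 + 2*b + s*(-3*b^2 + b)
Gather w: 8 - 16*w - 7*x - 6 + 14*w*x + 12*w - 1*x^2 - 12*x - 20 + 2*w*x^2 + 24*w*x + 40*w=w*(2*x^2 + 38*x + 36) - x^2 - 19*x - 18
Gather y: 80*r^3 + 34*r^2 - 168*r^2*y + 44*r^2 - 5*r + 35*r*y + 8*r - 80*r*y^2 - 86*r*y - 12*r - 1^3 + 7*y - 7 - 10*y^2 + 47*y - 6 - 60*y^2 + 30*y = 80*r^3 + 78*r^2 - 9*r + y^2*(-80*r - 70) + y*(-168*r^2 - 51*r + 84) - 14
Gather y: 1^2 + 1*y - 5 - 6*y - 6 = -5*y - 10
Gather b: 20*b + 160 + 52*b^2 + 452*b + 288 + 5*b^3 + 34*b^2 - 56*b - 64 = 5*b^3 + 86*b^2 + 416*b + 384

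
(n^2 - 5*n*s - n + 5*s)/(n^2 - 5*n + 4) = (n - 5*s)/(n - 4)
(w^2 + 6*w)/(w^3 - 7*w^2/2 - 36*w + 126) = 2*w/(2*w^2 - 19*w + 42)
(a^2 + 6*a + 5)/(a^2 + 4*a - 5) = (a + 1)/(a - 1)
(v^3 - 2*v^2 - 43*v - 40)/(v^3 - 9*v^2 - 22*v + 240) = (v + 1)/(v - 6)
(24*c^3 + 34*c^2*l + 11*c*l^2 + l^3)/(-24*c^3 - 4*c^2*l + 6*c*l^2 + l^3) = (-4*c^2 - 5*c*l - l^2)/(4*c^2 - l^2)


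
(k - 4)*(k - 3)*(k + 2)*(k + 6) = k^4 + k^3 - 32*k^2 + 12*k + 144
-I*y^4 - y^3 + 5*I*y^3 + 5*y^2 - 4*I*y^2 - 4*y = y*(y - 4)*(y - I)*(-I*y + I)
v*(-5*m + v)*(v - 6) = -5*m*v^2 + 30*m*v + v^3 - 6*v^2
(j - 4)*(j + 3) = j^2 - j - 12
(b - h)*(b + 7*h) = b^2 + 6*b*h - 7*h^2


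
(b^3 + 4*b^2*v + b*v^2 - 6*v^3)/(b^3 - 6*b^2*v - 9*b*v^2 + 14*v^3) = (-b - 3*v)/(-b + 7*v)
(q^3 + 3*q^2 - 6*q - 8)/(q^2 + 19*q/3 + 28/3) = 3*(q^2 - q - 2)/(3*q + 7)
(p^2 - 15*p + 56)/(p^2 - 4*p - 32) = (p - 7)/(p + 4)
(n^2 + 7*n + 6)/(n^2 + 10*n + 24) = (n + 1)/(n + 4)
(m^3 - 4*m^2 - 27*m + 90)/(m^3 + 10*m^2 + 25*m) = (m^2 - 9*m + 18)/(m*(m + 5))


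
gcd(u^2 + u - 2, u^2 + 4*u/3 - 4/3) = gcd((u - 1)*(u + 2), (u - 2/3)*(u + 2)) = u + 2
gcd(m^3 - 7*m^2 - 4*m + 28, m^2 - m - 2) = m - 2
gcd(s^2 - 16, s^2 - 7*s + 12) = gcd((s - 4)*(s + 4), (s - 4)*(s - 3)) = s - 4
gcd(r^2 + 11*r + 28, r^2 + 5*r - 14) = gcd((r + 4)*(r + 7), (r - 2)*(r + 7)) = r + 7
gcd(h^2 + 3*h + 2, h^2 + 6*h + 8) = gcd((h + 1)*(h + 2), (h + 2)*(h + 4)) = h + 2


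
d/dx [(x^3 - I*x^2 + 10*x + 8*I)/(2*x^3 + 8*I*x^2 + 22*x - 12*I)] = (5*I*x^3 - 3*x^2 - 96*I*x + 148)/(2*(x^5 + 9*I*x^4 - 3*x^3 + 73*I*x^2 + 96*x - 36*I))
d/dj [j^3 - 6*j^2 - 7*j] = 3*j^2 - 12*j - 7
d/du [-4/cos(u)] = -4*sin(u)/cos(u)^2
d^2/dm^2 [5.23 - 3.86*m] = 0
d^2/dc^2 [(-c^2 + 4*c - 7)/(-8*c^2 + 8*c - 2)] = 3*(23 - 4*c)/(16*c^4 - 32*c^3 + 24*c^2 - 8*c + 1)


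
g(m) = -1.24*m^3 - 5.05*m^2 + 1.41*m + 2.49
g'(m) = -3.72*m^2 - 10.1*m + 1.41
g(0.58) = 1.37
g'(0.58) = -5.70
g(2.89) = -65.54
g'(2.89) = -58.85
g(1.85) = -20.04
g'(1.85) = -30.01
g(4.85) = -250.92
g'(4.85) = -135.08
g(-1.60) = -7.61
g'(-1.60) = 8.05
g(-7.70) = 258.32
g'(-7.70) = -141.38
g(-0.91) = -2.04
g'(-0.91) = 7.52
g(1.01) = -2.51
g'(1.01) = -12.59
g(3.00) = -72.21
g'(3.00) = -62.37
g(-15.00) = 3030.09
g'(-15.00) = -684.09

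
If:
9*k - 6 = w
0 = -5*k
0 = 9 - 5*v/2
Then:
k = 0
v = 18/5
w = -6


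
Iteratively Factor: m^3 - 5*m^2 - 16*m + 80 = (m + 4)*(m^2 - 9*m + 20) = (m - 5)*(m + 4)*(m - 4)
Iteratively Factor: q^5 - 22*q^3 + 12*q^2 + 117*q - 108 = (q + 4)*(q^4 - 4*q^3 - 6*q^2 + 36*q - 27) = (q - 1)*(q + 4)*(q^3 - 3*q^2 - 9*q + 27) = (q - 3)*(q - 1)*(q + 4)*(q^2 - 9) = (q - 3)*(q - 1)*(q + 3)*(q + 4)*(q - 3)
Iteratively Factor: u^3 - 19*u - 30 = (u + 2)*(u^2 - 2*u - 15) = (u + 2)*(u + 3)*(u - 5)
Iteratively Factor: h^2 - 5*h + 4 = (h - 4)*(h - 1)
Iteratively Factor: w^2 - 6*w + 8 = (w - 2)*(w - 4)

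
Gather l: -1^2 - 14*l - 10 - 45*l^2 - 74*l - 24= -45*l^2 - 88*l - 35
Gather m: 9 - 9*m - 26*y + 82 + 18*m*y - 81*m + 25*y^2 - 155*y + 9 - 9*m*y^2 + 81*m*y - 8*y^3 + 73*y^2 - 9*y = m*(-9*y^2 + 99*y - 90) - 8*y^3 + 98*y^2 - 190*y + 100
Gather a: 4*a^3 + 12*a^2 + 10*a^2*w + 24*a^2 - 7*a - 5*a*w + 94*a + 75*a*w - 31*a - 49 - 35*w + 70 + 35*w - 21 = 4*a^3 + a^2*(10*w + 36) + a*(70*w + 56)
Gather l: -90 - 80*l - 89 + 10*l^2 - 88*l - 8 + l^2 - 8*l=11*l^2 - 176*l - 187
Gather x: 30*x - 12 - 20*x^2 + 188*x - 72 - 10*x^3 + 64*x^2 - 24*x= -10*x^3 + 44*x^2 + 194*x - 84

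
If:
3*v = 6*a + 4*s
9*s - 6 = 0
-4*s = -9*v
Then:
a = -8/27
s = 2/3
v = 8/27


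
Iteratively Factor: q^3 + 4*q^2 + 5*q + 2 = (q + 2)*(q^2 + 2*q + 1) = (q + 1)*(q + 2)*(q + 1)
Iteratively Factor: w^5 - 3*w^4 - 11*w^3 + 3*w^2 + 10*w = (w + 1)*(w^4 - 4*w^3 - 7*w^2 + 10*w) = (w + 1)*(w + 2)*(w^3 - 6*w^2 + 5*w) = (w - 1)*(w + 1)*(w + 2)*(w^2 - 5*w) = (w - 5)*(w - 1)*(w + 1)*(w + 2)*(w)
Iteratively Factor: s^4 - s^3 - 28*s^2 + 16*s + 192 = (s - 4)*(s^3 + 3*s^2 - 16*s - 48) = (s - 4)*(s + 3)*(s^2 - 16) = (s - 4)^2*(s + 3)*(s + 4)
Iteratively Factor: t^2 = (t)*(t)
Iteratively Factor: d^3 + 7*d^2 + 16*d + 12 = (d + 3)*(d^2 + 4*d + 4) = (d + 2)*(d + 3)*(d + 2)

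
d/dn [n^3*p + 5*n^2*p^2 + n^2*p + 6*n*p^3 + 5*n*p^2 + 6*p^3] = p*(3*n^2 + 10*n*p + 2*n + 6*p^2 + 5*p)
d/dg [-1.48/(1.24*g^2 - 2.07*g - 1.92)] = (3.6704*g - 3.0636)/(-1.24*g^2 + 2.07*g + 1.92)^2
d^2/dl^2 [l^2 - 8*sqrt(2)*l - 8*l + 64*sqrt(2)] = 2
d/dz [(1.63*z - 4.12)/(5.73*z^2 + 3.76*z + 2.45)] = (-9.3399*z^2 + 47.2152*z + 19.4847)/(32.8329*z^4 + 43.0896*z^3 + 42.2146*z^2 + 18.424*z + 6.0025)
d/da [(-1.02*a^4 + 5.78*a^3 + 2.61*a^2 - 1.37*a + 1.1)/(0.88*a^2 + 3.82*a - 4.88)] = (-1.7952*a^5 - 6.6028*a^4 + 64.0696*a^3 - 73.4434*a^2 - 27.4096*a + 2.4836)/(0.7744*a^4 + 6.7232*a^3 + 6.0036*a^2 - 37.2832*a + 23.8144)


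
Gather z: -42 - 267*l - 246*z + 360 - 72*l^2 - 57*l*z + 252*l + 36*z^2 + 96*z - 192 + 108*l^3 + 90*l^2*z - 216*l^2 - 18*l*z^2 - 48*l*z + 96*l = 108*l^3 - 288*l^2 + 81*l + z^2*(36 - 18*l) + z*(90*l^2 - 105*l - 150) + 126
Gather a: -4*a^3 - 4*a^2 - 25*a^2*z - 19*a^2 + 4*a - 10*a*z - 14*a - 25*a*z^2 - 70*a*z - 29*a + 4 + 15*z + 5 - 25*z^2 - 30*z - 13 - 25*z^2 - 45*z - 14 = -4*a^3 + a^2*(-25*z - 23) + a*(-25*z^2 - 80*z - 39) - 50*z^2 - 60*z - 18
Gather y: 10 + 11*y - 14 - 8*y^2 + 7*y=-8*y^2 + 18*y - 4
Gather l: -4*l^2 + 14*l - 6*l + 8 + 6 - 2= -4*l^2 + 8*l + 12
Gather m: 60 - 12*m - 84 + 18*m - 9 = 6*m - 33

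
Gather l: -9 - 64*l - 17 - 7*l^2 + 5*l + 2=-7*l^2 - 59*l - 24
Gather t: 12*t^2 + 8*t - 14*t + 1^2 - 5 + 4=12*t^2 - 6*t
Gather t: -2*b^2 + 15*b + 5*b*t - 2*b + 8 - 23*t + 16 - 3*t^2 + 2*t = -2*b^2 + 13*b - 3*t^2 + t*(5*b - 21) + 24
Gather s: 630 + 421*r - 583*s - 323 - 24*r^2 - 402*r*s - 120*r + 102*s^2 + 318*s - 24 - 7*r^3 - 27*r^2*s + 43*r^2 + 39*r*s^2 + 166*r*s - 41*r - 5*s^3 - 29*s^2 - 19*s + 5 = -7*r^3 + 19*r^2 + 260*r - 5*s^3 + s^2*(39*r + 73) + s*(-27*r^2 - 236*r - 284) + 288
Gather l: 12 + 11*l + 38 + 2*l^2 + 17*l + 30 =2*l^2 + 28*l + 80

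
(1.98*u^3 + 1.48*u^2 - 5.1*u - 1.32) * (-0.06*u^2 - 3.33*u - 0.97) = -0.1188*u^5 - 6.6822*u^4 - 6.543*u^3 + 15.6266*u^2 + 9.3426*u + 1.2804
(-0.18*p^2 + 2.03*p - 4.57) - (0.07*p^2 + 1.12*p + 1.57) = -0.25*p^2 + 0.91*p - 6.14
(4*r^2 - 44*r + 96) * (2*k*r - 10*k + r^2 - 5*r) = 8*k*r^3 - 128*k*r^2 + 632*k*r - 960*k + 4*r^4 - 64*r^3 + 316*r^2 - 480*r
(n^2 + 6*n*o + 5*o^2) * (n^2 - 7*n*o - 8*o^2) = n^4 - n^3*o - 45*n^2*o^2 - 83*n*o^3 - 40*o^4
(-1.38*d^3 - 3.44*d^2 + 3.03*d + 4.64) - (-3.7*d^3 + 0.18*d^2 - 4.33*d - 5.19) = 2.32*d^3 - 3.62*d^2 + 7.36*d + 9.83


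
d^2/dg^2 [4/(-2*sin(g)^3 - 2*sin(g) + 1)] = 8*(18*sin(g)^6 - 20*sin(g)^4 + 9*sin(g)^3 - 10*sin(g)^2 - 5*sin(g) - 4)/(2*sin(g)^3 + 2*sin(g) - 1)^3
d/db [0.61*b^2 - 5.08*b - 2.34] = 1.22*b - 5.08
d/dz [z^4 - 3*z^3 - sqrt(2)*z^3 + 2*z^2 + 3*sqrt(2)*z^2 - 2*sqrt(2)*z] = 4*z^3 - 9*z^2 - 3*sqrt(2)*z^2 + 4*z + 6*sqrt(2)*z - 2*sqrt(2)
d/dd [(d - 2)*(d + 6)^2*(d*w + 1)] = (d + 6)*(w*(d - 2)*(d + 6) + 2*(d - 2)*(d*w + 1) + (d + 6)*(d*w + 1))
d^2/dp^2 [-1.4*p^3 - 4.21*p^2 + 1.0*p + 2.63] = -8.4*p - 8.42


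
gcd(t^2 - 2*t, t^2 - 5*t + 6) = t - 2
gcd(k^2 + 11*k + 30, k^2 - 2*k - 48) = k + 6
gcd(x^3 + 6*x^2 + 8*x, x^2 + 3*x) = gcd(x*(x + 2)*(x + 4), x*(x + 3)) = x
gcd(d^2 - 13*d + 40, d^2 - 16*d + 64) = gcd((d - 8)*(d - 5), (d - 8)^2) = d - 8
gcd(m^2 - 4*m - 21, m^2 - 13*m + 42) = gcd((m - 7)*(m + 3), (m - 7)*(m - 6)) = m - 7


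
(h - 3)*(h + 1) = h^2 - 2*h - 3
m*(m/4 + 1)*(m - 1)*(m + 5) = m^4/4 + 2*m^3 + 11*m^2/4 - 5*m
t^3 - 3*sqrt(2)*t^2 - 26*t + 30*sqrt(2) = (t - 5*sqrt(2))*(t - sqrt(2))*(t + 3*sqrt(2))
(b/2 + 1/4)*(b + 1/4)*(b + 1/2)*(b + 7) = b^4/2 + 33*b^3/8 + 37*b^2/8 + 57*b/32 + 7/32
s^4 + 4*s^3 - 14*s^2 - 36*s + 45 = (s - 3)*(s - 1)*(s + 3)*(s + 5)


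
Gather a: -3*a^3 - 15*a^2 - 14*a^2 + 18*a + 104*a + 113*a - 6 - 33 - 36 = -3*a^3 - 29*a^2 + 235*a - 75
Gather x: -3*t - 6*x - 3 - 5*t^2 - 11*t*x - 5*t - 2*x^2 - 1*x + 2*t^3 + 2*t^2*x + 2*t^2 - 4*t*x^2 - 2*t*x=2*t^3 - 3*t^2 - 8*t + x^2*(-4*t - 2) + x*(2*t^2 - 13*t - 7) - 3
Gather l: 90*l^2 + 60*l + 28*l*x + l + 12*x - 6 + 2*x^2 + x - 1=90*l^2 + l*(28*x + 61) + 2*x^2 + 13*x - 7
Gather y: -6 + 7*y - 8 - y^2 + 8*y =-y^2 + 15*y - 14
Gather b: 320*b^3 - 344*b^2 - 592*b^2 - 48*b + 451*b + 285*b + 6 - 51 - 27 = 320*b^3 - 936*b^2 + 688*b - 72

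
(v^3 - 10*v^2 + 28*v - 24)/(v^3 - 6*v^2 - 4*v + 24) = (v - 2)/(v + 2)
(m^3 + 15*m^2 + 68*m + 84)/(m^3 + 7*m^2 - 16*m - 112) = (m^2 + 8*m + 12)/(m^2 - 16)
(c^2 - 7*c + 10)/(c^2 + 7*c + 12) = (c^2 - 7*c + 10)/(c^2 + 7*c + 12)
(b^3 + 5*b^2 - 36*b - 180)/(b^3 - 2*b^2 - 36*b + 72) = (b + 5)/(b - 2)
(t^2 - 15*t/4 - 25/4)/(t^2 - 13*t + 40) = (t + 5/4)/(t - 8)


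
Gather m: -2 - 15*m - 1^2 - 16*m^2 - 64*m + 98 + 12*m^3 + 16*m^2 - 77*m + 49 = 12*m^3 - 156*m + 144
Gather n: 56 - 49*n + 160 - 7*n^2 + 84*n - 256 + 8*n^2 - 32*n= n^2 + 3*n - 40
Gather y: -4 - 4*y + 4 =-4*y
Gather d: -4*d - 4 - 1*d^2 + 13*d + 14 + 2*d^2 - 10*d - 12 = d^2 - d - 2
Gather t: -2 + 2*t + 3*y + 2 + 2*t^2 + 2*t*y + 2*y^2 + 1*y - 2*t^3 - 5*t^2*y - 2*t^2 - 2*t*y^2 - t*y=-2*t^3 - 5*t^2*y + t*(-2*y^2 + y + 2) + 2*y^2 + 4*y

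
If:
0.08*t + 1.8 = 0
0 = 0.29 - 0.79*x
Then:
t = -22.50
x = 0.37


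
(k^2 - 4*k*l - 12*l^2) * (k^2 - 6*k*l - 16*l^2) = k^4 - 10*k^3*l - 4*k^2*l^2 + 136*k*l^3 + 192*l^4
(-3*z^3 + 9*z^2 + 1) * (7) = -21*z^3 + 63*z^2 + 7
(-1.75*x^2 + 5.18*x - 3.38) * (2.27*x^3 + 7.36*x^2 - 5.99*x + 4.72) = -3.9725*x^5 - 1.1214*x^4 + 40.9347*x^3 - 64.165*x^2 + 44.6958*x - 15.9536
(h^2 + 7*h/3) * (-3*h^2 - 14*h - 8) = -3*h^4 - 21*h^3 - 122*h^2/3 - 56*h/3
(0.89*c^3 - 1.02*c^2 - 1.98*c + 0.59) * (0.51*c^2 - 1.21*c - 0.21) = 0.4539*c^5 - 1.5971*c^4 + 0.0374999999999999*c^3 + 2.9109*c^2 - 0.2981*c - 0.1239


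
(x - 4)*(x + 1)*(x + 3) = x^3 - 13*x - 12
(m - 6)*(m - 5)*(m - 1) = m^3 - 12*m^2 + 41*m - 30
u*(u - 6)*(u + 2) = u^3 - 4*u^2 - 12*u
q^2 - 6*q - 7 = (q - 7)*(q + 1)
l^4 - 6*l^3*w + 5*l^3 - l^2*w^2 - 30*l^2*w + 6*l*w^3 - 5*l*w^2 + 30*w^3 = (l + 5)*(l - 6*w)*(l - w)*(l + w)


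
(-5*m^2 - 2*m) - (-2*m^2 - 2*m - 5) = 5 - 3*m^2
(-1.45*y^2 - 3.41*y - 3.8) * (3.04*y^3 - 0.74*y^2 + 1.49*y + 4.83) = -4.408*y^5 - 9.2934*y^4 - 11.1891*y^3 - 9.2724*y^2 - 22.1323*y - 18.354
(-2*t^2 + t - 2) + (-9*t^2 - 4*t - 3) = -11*t^2 - 3*t - 5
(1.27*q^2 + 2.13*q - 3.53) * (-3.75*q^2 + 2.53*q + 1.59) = -4.7625*q^4 - 4.7744*q^3 + 20.6457*q^2 - 5.5442*q - 5.6127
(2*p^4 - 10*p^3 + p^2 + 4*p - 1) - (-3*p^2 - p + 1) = 2*p^4 - 10*p^3 + 4*p^2 + 5*p - 2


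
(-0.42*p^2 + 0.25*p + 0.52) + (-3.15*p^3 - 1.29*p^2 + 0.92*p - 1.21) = -3.15*p^3 - 1.71*p^2 + 1.17*p - 0.69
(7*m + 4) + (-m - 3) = 6*m + 1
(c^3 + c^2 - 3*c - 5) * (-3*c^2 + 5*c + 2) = -3*c^5 + 2*c^4 + 16*c^3 + 2*c^2 - 31*c - 10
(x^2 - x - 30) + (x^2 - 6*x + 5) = 2*x^2 - 7*x - 25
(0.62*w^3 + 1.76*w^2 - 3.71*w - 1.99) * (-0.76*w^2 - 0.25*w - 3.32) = -0.4712*w^5 - 1.4926*w^4 + 0.3212*w^3 - 3.4033*w^2 + 12.8147*w + 6.6068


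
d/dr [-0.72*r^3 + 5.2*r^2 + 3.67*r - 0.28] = -2.16*r^2 + 10.4*r + 3.67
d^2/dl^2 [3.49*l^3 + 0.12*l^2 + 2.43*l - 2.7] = 20.94*l + 0.24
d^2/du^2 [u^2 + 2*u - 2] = 2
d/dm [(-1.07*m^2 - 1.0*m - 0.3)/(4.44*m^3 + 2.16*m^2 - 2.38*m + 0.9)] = (4.7508*m^4 + 8.88*m^3 + 8.7026*m^2 - 0.63*m - 1.614)/(19.7136*m^6 + 19.1808*m^5 - 16.4688*m^4 - 2.2896*m^3 + 9.5524*m^2 - 4.284*m + 0.81)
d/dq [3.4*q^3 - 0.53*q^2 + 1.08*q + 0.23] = 10.2*q^2 - 1.06*q + 1.08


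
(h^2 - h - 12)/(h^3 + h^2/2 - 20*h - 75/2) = 2*(h - 4)/(2*h^2 - 5*h - 25)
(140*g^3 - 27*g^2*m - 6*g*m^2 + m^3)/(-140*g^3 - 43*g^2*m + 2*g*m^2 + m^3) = (-4*g + m)/(4*g + m)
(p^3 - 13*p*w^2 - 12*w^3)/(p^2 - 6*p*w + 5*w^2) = (p^3 - 13*p*w^2 - 12*w^3)/(p^2 - 6*p*w + 5*w^2)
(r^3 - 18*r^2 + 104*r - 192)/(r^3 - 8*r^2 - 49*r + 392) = (r^2 - 10*r + 24)/(r^2 - 49)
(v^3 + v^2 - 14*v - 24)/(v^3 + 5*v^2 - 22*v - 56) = (v + 3)/(v + 7)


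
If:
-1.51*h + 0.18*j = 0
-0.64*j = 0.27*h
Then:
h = 0.00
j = 0.00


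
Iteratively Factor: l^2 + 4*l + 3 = (l + 3)*(l + 1)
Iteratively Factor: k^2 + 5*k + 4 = (k + 1)*(k + 4)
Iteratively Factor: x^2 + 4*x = (x)*(x + 4)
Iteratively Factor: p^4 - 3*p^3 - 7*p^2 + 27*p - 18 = (p - 3)*(p^3 - 7*p + 6) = (p - 3)*(p + 3)*(p^2 - 3*p + 2) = (p - 3)*(p - 2)*(p + 3)*(p - 1)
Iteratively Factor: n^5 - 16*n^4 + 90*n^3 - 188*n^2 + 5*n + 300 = (n + 1)*(n^4 - 17*n^3 + 107*n^2 - 295*n + 300) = (n - 3)*(n + 1)*(n^3 - 14*n^2 + 65*n - 100) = (n - 5)*(n - 3)*(n + 1)*(n^2 - 9*n + 20) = (n - 5)^2*(n - 3)*(n + 1)*(n - 4)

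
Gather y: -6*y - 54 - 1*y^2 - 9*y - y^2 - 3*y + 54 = -2*y^2 - 18*y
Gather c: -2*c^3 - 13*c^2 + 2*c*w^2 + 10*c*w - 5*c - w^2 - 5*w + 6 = -2*c^3 - 13*c^2 + c*(2*w^2 + 10*w - 5) - w^2 - 5*w + 6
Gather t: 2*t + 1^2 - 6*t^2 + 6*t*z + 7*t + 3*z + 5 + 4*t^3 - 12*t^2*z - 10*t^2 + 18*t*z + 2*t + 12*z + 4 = 4*t^3 + t^2*(-12*z - 16) + t*(24*z + 11) + 15*z + 10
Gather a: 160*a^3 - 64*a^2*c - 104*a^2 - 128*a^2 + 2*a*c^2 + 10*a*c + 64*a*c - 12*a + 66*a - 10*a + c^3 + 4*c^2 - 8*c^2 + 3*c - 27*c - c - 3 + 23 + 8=160*a^3 + a^2*(-64*c - 232) + a*(2*c^2 + 74*c + 44) + c^3 - 4*c^2 - 25*c + 28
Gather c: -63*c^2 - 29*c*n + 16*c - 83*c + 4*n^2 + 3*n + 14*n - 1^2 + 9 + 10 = -63*c^2 + c*(-29*n - 67) + 4*n^2 + 17*n + 18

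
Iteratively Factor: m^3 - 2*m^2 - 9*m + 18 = (m + 3)*(m^2 - 5*m + 6) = (m - 3)*(m + 3)*(m - 2)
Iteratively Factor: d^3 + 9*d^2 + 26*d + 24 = (d + 3)*(d^2 + 6*d + 8) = (d + 2)*(d + 3)*(d + 4)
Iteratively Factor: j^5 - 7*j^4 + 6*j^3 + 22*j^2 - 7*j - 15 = (j - 1)*(j^4 - 6*j^3 + 22*j + 15) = (j - 3)*(j - 1)*(j^3 - 3*j^2 - 9*j - 5) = (j - 3)*(j - 1)*(j + 1)*(j^2 - 4*j - 5) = (j - 5)*(j - 3)*(j - 1)*(j + 1)*(j + 1)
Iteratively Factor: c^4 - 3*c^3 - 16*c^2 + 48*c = (c - 4)*(c^3 + c^2 - 12*c) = (c - 4)*(c + 4)*(c^2 - 3*c) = (c - 4)*(c - 3)*(c + 4)*(c)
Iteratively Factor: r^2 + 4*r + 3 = (r + 3)*(r + 1)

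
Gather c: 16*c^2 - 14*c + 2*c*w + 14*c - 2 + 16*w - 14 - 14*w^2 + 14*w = 16*c^2 + 2*c*w - 14*w^2 + 30*w - 16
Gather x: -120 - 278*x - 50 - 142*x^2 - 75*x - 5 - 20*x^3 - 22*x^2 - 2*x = -20*x^3 - 164*x^2 - 355*x - 175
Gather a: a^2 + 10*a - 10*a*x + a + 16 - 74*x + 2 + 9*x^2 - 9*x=a^2 + a*(11 - 10*x) + 9*x^2 - 83*x + 18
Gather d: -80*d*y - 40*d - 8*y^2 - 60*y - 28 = d*(-80*y - 40) - 8*y^2 - 60*y - 28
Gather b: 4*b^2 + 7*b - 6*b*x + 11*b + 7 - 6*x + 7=4*b^2 + b*(18 - 6*x) - 6*x + 14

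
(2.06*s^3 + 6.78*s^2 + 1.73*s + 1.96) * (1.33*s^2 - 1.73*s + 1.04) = 2.7398*s^5 + 5.4536*s^4 - 7.2861*s^3 + 6.6651*s^2 - 1.5916*s + 2.0384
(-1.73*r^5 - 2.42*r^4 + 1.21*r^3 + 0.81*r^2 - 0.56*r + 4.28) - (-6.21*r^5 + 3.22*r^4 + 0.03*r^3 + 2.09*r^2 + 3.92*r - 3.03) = 4.48*r^5 - 5.64*r^4 + 1.18*r^3 - 1.28*r^2 - 4.48*r + 7.31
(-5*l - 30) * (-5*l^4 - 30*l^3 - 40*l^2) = 25*l^5 + 300*l^4 + 1100*l^3 + 1200*l^2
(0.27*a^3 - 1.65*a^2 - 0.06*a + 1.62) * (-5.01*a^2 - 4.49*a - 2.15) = -1.3527*a^5 + 7.0542*a^4 + 7.1286*a^3 - 4.2993*a^2 - 7.1448*a - 3.483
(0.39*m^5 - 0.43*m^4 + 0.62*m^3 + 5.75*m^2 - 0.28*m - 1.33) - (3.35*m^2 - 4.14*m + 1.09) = 0.39*m^5 - 0.43*m^4 + 0.62*m^3 + 2.4*m^2 + 3.86*m - 2.42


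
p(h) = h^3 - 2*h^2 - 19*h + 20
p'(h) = 3*h^2 - 4*h - 19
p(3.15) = -28.44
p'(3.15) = -1.83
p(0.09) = 18.27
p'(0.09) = -19.34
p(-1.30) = 39.12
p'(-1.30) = -8.73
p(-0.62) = 30.77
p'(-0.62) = -15.37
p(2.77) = -26.72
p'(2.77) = -7.06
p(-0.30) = 25.49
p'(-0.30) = -17.53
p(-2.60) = 38.30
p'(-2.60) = 11.68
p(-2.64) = 37.82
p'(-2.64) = 12.47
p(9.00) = 416.00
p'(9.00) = 188.00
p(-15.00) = -3520.00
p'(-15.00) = 716.00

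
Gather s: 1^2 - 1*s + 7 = 8 - s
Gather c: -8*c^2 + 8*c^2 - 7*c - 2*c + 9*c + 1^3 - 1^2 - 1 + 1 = 0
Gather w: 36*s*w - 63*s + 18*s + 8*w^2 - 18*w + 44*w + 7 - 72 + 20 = -45*s + 8*w^2 + w*(36*s + 26) - 45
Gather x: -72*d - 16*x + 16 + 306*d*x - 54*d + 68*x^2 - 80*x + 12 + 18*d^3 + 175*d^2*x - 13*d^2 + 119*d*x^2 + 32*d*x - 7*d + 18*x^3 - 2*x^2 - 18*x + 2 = 18*d^3 - 13*d^2 - 133*d + 18*x^3 + x^2*(119*d + 66) + x*(175*d^2 + 338*d - 114) + 30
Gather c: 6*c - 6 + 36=6*c + 30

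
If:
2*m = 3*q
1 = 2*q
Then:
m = 3/4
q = 1/2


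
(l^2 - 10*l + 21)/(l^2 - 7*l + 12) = (l - 7)/(l - 4)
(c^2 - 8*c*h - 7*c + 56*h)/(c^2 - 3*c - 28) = (c - 8*h)/(c + 4)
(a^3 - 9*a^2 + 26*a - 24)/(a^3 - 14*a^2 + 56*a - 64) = (a - 3)/(a - 8)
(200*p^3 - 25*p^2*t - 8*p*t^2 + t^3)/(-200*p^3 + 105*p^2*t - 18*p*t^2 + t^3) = (-5*p - t)/(5*p - t)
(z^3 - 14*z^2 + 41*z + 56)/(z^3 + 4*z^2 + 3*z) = (z^2 - 15*z + 56)/(z*(z + 3))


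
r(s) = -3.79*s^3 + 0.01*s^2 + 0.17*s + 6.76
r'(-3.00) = -102.22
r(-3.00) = 108.67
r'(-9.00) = -920.98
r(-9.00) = 2768.95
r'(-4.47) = -227.10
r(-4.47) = 344.70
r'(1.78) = -35.82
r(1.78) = -14.28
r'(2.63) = -78.42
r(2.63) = -61.67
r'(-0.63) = -4.36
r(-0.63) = 7.60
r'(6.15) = -429.75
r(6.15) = -873.40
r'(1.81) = -37.04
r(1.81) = -15.37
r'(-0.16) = -0.12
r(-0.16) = 6.75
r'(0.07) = 0.12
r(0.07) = 6.77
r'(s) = -11.37*s^2 + 0.02*s + 0.17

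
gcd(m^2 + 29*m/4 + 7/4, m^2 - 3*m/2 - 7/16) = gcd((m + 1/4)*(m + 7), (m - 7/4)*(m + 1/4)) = m + 1/4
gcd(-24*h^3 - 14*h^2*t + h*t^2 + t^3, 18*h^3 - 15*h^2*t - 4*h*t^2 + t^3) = 3*h + t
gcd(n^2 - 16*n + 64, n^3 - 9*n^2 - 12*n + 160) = n - 8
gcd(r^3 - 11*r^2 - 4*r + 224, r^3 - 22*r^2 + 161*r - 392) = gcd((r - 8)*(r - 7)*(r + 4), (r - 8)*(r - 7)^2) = r^2 - 15*r + 56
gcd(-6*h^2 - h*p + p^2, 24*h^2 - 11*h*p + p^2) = -3*h + p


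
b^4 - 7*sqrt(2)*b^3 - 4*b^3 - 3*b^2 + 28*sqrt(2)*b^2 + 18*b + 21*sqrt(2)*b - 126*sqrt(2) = (b - 3)^2*(b + 2)*(b - 7*sqrt(2))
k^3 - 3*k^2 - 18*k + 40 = (k - 5)*(k - 2)*(k + 4)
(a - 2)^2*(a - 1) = a^3 - 5*a^2 + 8*a - 4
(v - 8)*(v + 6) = v^2 - 2*v - 48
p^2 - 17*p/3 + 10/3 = (p - 5)*(p - 2/3)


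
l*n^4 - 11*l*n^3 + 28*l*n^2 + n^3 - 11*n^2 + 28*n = n*(n - 7)*(n - 4)*(l*n + 1)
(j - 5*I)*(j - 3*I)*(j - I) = j^3 - 9*I*j^2 - 23*j + 15*I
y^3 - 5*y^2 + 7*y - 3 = (y - 3)*(y - 1)^2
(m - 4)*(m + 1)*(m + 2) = m^3 - m^2 - 10*m - 8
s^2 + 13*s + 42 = (s + 6)*(s + 7)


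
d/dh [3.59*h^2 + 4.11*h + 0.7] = 7.18*h + 4.11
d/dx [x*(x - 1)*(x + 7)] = 3*x^2 + 12*x - 7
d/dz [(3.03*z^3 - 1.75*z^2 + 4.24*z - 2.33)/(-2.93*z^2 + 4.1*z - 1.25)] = (-8.8779*z^4 + 24.846*z^3 - 6.1143*z^2 - 9.2788*z + 4.253)/(8.5849*z^4 - 24.026*z^3 + 24.135*z^2 - 10.25*z + 1.5625)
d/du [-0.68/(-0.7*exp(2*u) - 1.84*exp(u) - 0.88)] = (-0.952*exp(u) - 1.2512)*exp(u)/(0.7*exp(2*u) + 1.84*exp(u) + 0.88)^2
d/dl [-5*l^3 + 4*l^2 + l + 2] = -15*l^2 + 8*l + 1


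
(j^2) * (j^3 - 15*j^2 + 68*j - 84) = j^5 - 15*j^4 + 68*j^3 - 84*j^2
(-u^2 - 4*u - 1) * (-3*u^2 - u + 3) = 3*u^4 + 13*u^3 + 4*u^2 - 11*u - 3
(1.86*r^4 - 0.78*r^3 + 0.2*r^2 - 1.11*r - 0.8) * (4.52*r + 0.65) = 8.4072*r^5 - 2.3166*r^4 + 0.397*r^3 - 4.8872*r^2 - 4.3375*r - 0.52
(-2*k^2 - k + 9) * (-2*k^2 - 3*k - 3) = 4*k^4 + 8*k^3 - 9*k^2 - 24*k - 27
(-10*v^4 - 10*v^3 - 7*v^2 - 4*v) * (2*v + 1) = -20*v^5 - 30*v^4 - 24*v^3 - 15*v^2 - 4*v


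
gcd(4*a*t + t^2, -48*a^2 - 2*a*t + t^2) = 1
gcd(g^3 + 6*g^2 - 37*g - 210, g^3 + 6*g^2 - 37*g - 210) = g^3 + 6*g^2 - 37*g - 210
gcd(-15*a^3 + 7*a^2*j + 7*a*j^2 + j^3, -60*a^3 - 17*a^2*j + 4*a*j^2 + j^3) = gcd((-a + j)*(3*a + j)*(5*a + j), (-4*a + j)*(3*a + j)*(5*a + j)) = 15*a^2 + 8*a*j + j^2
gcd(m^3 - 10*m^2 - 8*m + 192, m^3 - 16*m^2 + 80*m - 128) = m - 8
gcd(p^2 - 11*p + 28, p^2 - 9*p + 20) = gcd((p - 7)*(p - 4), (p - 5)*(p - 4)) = p - 4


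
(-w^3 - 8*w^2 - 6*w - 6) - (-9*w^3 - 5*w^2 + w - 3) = 8*w^3 - 3*w^2 - 7*w - 3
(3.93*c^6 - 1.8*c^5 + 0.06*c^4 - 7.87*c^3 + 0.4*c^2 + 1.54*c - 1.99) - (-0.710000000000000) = 3.93*c^6 - 1.8*c^5 + 0.06*c^4 - 7.87*c^3 + 0.4*c^2 + 1.54*c - 1.28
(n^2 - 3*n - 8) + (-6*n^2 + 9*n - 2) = -5*n^2 + 6*n - 10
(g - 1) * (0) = 0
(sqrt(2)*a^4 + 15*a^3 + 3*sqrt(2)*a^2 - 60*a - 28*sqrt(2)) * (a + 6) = sqrt(2)*a^5 + 6*sqrt(2)*a^4 + 15*a^4 + 3*sqrt(2)*a^3 + 90*a^3 - 60*a^2 + 18*sqrt(2)*a^2 - 360*a - 28*sqrt(2)*a - 168*sqrt(2)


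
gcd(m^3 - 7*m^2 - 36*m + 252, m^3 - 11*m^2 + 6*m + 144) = m - 6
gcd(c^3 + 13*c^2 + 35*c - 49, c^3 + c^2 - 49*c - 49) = c + 7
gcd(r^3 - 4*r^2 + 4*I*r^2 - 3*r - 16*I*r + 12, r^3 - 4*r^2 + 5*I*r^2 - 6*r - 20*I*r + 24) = r^2 + r*(-4 + 3*I) - 12*I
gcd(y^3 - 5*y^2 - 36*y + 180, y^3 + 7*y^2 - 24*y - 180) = y^2 + y - 30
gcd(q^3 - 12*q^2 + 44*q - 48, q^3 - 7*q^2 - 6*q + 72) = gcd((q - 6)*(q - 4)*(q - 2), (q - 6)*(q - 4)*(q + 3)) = q^2 - 10*q + 24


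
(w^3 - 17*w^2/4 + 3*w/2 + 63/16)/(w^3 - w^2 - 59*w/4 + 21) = (w + 3/4)/(w + 4)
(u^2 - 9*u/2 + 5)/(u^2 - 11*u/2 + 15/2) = (u - 2)/(u - 3)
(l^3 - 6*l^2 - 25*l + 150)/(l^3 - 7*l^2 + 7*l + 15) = (l^2 - l - 30)/(l^2 - 2*l - 3)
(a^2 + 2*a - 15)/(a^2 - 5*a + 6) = (a + 5)/(a - 2)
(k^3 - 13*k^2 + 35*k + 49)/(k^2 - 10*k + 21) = (k^2 - 6*k - 7)/(k - 3)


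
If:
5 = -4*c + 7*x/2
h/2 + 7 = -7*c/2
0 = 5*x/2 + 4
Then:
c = -53/20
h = 91/20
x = -8/5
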